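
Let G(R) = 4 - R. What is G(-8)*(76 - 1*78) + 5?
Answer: -19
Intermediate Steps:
G(-8)*(76 - 1*78) + 5 = (4 - 1*(-8))*(76 - 1*78) + 5 = (4 + 8)*(76 - 78) + 5 = 12*(-2) + 5 = -24 + 5 = -19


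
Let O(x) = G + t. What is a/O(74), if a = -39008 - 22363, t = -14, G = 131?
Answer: -6819/13 ≈ -524.54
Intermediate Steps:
a = -61371
O(x) = 117 (O(x) = 131 - 14 = 117)
a/O(74) = -61371/117 = -61371*1/117 = -6819/13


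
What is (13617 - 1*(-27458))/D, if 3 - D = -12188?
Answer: 41075/12191 ≈ 3.3693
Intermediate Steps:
D = 12191 (D = 3 - 1*(-12188) = 3 + 12188 = 12191)
(13617 - 1*(-27458))/D = (13617 - 1*(-27458))/12191 = (13617 + 27458)*(1/12191) = 41075*(1/12191) = 41075/12191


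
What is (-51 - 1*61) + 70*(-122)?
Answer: -8652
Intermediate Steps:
(-51 - 1*61) + 70*(-122) = (-51 - 61) - 8540 = -112 - 8540 = -8652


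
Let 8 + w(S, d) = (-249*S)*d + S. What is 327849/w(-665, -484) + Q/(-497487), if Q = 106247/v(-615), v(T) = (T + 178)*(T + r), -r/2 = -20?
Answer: -40991622190165136/10018461168482612025 ≈ -0.0040916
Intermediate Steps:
r = 40 (r = -2*(-20) = 40)
w(S, d) = -8 + S - 249*S*d (w(S, d) = -8 + ((-249*S)*d + S) = -8 + (-249*S*d + S) = -8 + (S - 249*S*d) = -8 + S - 249*S*d)
v(T) = (40 + T)*(178 + T) (v(T) = (T + 178)*(T + 40) = (178 + T)*(40 + T) = (40 + T)*(178 + T))
Q = 106247/251275 (Q = 106247/(7120 + (-615)² + 218*(-615)) = 106247/(7120 + 378225 - 134070) = 106247/251275 ≈ 0.42283)
327849/w(-665, -484) + Q/(-497487) = 327849/(-8 - 665 - 249*(-665)*(-484)) + (106247/251275)/(-497487) = 327849/(-8 - 665 - 80143140) + (106247/251275)*(-1/497487) = 327849/(-80143813) - 106247/125006045925 = 327849*(-1/80143813) - 106247/125006045925 = -327849/80143813 - 106247/125006045925 = -40991622190165136/10018461168482612025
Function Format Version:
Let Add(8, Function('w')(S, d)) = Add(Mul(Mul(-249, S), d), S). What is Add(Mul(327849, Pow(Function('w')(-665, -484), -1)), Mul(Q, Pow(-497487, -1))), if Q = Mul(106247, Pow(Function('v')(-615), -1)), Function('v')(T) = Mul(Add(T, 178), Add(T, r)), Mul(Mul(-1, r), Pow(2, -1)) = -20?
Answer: Rational(-40991622190165136, 10018461168482612025) ≈ -0.0040916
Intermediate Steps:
r = 40 (r = Mul(-2, -20) = 40)
Function('w')(S, d) = Add(-8, S, Mul(-249, S, d)) (Function('w')(S, d) = Add(-8, Add(Mul(Mul(-249, S), d), S)) = Add(-8, Add(Mul(-249, S, d), S)) = Add(-8, Add(S, Mul(-249, S, d))) = Add(-8, S, Mul(-249, S, d)))
Function('v')(T) = Mul(Add(40, T), Add(178, T)) (Function('v')(T) = Mul(Add(T, 178), Add(T, 40)) = Mul(Add(178, T), Add(40, T)) = Mul(Add(40, T), Add(178, T)))
Q = Rational(106247, 251275) (Q = Mul(106247, Pow(Add(7120, Pow(-615, 2), Mul(218, -615)), -1)) = Mul(106247, Pow(Add(7120, 378225, -134070), -1)) = Mul(106247, Pow(251275, -1)) = Mul(106247, Rational(1, 251275)) = Rational(106247, 251275) ≈ 0.42283)
Add(Mul(327849, Pow(Function('w')(-665, -484), -1)), Mul(Q, Pow(-497487, -1))) = Add(Mul(327849, Pow(Add(-8, -665, Mul(-249, -665, -484)), -1)), Mul(Rational(106247, 251275), Pow(-497487, -1))) = Add(Mul(327849, Pow(Add(-8, -665, -80143140), -1)), Mul(Rational(106247, 251275), Rational(-1, 497487))) = Add(Mul(327849, Pow(-80143813, -1)), Rational(-106247, 125006045925)) = Add(Mul(327849, Rational(-1, 80143813)), Rational(-106247, 125006045925)) = Add(Rational(-327849, 80143813), Rational(-106247, 125006045925)) = Rational(-40991622190165136, 10018461168482612025)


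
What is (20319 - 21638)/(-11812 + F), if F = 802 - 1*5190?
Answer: 1319/16200 ≈ 0.081420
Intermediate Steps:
F = -4388 (F = 802 - 5190 = -4388)
(20319 - 21638)/(-11812 + F) = (20319 - 21638)/(-11812 - 4388) = -1319/(-16200) = -1319*(-1/16200) = 1319/16200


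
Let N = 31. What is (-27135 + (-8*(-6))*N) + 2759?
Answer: -22888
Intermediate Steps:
(-27135 + (-8*(-6))*N) + 2759 = (-27135 - 8*(-6)*31) + 2759 = (-27135 + 48*31) + 2759 = (-27135 + 1488) + 2759 = -25647 + 2759 = -22888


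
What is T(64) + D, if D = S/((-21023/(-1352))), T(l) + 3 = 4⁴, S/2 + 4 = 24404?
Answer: 71296419/21023 ≈ 3391.4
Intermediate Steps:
S = 48800 (S = -8 + 2*24404 = -8 + 48808 = 48800)
T(l) = 253 (T(l) = -3 + 4⁴ = -3 + 256 = 253)
D = 65977600/21023 (D = 48800/((-21023/(-1352))) = 48800/((-21023*(-1/1352))) = 48800/(21023/1352) = 48800*(1352/21023) = 65977600/21023 ≈ 3138.4)
T(64) + D = 253 + 65977600/21023 = 71296419/21023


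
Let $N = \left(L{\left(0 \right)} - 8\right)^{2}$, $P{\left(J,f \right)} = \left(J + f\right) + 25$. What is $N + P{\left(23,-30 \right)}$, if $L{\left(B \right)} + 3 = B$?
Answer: $139$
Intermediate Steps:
$L{\left(B \right)} = -3 + B$
$P{\left(J,f \right)} = 25 + J + f$
$N = 121$ ($N = \left(\left(-3 + 0\right) - 8\right)^{2} = \left(-3 - 8\right)^{2} = \left(-11\right)^{2} = 121$)
$N + P{\left(23,-30 \right)} = 121 + \left(25 + 23 - 30\right) = 121 + 18 = 139$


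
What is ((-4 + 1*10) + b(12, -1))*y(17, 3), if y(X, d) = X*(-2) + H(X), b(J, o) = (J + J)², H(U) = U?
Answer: -9894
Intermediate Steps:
b(J, o) = 4*J² (b(J, o) = (2*J)² = 4*J²)
y(X, d) = -X (y(X, d) = X*(-2) + X = -2*X + X = -X)
((-4 + 1*10) + b(12, -1))*y(17, 3) = ((-4 + 1*10) + 4*12²)*(-1*17) = ((-4 + 10) + 4*144)*(-17) = (6 + 576)*(-17) = 582*(-17) = -9894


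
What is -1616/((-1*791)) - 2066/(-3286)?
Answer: 3472191/1299613 ≈ 2.6717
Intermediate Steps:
-1616/((-1*791)) - 2066/(-3286) = -1616/(-791) - 2066*(-1/3286) = -1616*(-1/791) + 1033/1643 = 1616/791 + 1033/1643 = 3472191/1299613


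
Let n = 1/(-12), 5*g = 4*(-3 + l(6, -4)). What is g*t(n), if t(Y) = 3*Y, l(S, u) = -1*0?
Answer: 3/5 ≈ 0.60000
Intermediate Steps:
l(S, u) = 0
g = -12/5 (g = (4*(-3 + 0))/5 = (4*(-3))/5 = (1/5)*(-12) = -12/5 ≈ -2.4000)
n = -1/12 ≈ -0.083333
g*t(n) = -36*(-1)/(5*12) = -12/5*(-1/4) = 3/5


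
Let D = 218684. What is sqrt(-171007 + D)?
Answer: 7*sqrt(973) ≈ 218.35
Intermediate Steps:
sqrt(-171007 + D) = sqrt(-171007 + 218684) = sqrt(47677) = 7*sqrt(973)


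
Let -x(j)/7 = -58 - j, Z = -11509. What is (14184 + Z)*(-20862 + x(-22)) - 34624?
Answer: -55166374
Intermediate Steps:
x(j) = 406 + 7*j (x(j) = -7*(-58 - j) = 406 + 7*j)
(14184 + Z)*(-20862 + x(-22)) - 34624 = (14184 - 11509)*(-20862 + (406 + 7*(-22))) - 34624 = 2675*(-20862 + (406 - 154)) - 34624 = 2675*(-20862 + 252) - 34624 = 2675*(-20610) - 34624 = -55131750 - 34624 = -55166374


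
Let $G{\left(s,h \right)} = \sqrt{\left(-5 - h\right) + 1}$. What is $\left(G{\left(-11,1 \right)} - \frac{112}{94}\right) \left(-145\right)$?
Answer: $\frac{8120}{47} - 145 i \sqrt{5} \approx 172.77 - 324.23 i$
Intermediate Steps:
$G{\left(s,h \right)} = \sqrt{-4 - h}$
$\left(G{\left(-11,1 \right)} - \frac{112}{94}\right) \left(-145\right) = \left(\sqrt{-4 - 1} - \frac{112}{94}\right) \left(-145\right) = \left(\sqrt{-4 - 1} - 112 \cdot \frac{1}{94}\right) \left(-145\right) = \left(\sqrt{-5} - \frac{56}{47}\right) \left(-145\right) = \left(i \sqrt{5} - \frac{56}{47}\right) \left(-145\right) = \left(- \frac{56}{47} + i \sqrt{5}\right) \left(-145\right) = \frac{8120}{47} - 145 i \sqrt{5}$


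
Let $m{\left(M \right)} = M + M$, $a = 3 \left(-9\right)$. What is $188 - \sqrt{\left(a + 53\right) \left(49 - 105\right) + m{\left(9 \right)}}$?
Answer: $188 - i \sqrt{1438} \approx 188.0 - 37.921 i$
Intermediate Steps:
$a = -27$
$m{\left(M \right)} = 2 M$
$188 - \sqrt{\left(a + 53\right) \left(49 - 105\right) + m{\left(9 \right)}} = 188 - \sqrt{\left(-27 + 53\right) \left(49 - 105\right) + 2 \cdot 9} = 188 - \sqrt{26 \left(-56\right) + 18} = 188 - \sqrt{-1456 + 18} = 188 - \sqrt{-1438} = 188 - i \sqrt{1438}$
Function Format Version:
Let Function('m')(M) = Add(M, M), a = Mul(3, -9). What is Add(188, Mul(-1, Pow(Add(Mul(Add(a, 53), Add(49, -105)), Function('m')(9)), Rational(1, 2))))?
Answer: Add(188, Mul(-1, I, Pow(1438, Rational(1, 2)))) ≈ Add(188.00, Mul(-37.921, I))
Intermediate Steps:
a = -27
Function('m')(M) = Mul(2, M)
Add(188, Mul(-1, Pow(Add(Mul(Add(a, 53), Add(49, -105)), Function('m')(9)), Rational(1, 2)))) = Add(188, Mul(-1, Pow(Add(Mul(Add(-27, 53), Add(49, -105)), Mul(2, 9)), Rational(1, 2)))) = Add(188, Mul(-1, Pow(Add(Mul(26, -56), 18), Rational(1, 2)))) = Add(188, Mul(-1, Pow(Add(-1456, 18), Rational(1, 2)))) = Add(188, Mul(-1, Pow(-1438, Rational(1, 2)))) = Add(188, Mul(-1, Mul(I, Pow(1438, Rational(1, 2))))) = Add(188, Mul(-1, I, Pow(1438, Rational(1, 2))))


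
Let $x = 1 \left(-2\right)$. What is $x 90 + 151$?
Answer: $-29$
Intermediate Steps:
$x = -2$
$x 90 + 151 = \left(-2\right) 90 + 151 = -180 + 151 = -29$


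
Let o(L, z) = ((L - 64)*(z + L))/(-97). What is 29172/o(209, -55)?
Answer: -128622/1015 ≈ -126.72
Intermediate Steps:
o(L, z) = -(-64 + L)*(L + z)/97 (o(L, z) = ((-64 + L)*(L + z))*(-1/97) = -(-64 + L)*(L + z)/97)
29172/o(209, -55) = 29172/(-1/97*209**2 + (64/97)*209 + (64/97)*(-55) - 1/97*209*(-55)) = 29172/(-1/97*43681 + 13376/97 - 3520/97 + 11495/97) = 29172/(-43681/97 + 13376/97 - 3520/97 + 11495/97) = 29172/(-22330/97) = 29172*(-97/22330) = -128622/1015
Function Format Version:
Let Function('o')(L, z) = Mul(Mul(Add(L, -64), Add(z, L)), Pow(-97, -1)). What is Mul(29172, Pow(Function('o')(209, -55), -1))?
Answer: Rational(-128622, 1015) ≈ -126.72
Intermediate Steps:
Function('o')(L, z) = Mul(Rational(-1, 97), Add(-64, L), Add(L, z)) (Function('o')(L, z) = Mul(Mul(Add(-64, L), Add(L, z)), Rational(-1, 97)) = Mul(Rational(-1, 97), Add(-64, L), Add(L, z)))
Mul(29172, Pow(Function('o')(209, -55), -1)) = Mul(29172, Pow(Add(Mul(Rational(-1, 97), Pow(209, 2)), Mul(Rational(64, 97), 209), Mul(Rational(64, 97), -55), Mul(Rational(-1, 97), 209, -55)), -1)) = Mul(29172, Pow(Add(Mul(Rational(-1, 97), 43681), Rational(13376, 97), Rational(-3520, 97), Rational(11495, 97)), -1)) = Mul(29172, Pow(Add(Rational(-43681, 97), Rational(13376, 97), Rational(-3520, 97), Rational(11495, 97)), -1)) = Mul(29172, Pow(Rational(-22330, 97), -1)) = Mul(29172, Rational(-97, 22330)) = Rational(-128622, 1015)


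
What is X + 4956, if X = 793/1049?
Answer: 5199637/1049 ≈ 4956.8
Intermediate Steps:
X = 793/1049 (X = 793*(1/1049) = 793/1049 ≈ 0.75596)
X + 4956 = 793/1049 + 4956 = 5199637/1049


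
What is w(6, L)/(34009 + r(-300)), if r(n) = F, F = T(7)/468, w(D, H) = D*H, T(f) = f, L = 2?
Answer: 5616/15916219 ≈ 0.00035285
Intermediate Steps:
F = 7/468 ≈ 0.014957
r(n) = 7/468
w(6, L)/(34009 + r(-300)) = (6*2)/(34009 + 7/468) = 12/(15916219/468) = 12*(468/15916219) = 5616/15916219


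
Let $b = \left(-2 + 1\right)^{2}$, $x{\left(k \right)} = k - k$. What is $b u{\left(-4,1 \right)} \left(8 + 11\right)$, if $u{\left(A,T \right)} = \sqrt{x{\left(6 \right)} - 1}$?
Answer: $19 i \approx 19.0 i$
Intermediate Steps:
$x{\left(k \right)} = 0$
$u{\left(A,T \right)} = i$ ($u{\left(A,T \right)} = \sqrt{0 - 1} = \sqrt{-1} = i$)
$b = 1$ ($b = \left(-1\right)^{2} = 1$)
$b u{\left(-4,1 \right)} \left(8 + 11\right) = 1 i \left(8 + 11\right) = i 19 = 19 i$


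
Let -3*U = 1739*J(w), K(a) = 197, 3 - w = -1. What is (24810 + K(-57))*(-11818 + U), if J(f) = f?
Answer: -1060546870/3 ≈ -3.5352e+8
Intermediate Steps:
w = 4 (w = 3 - 1*(-1) = 3 + 1 = 4)
U = -6956/3 (U = -1739*4/3 = -⅓*6956 = -6956/3 ≈ -2318.7)
(24810 + K(-57))*(-11818 + U) = (24810 + 197)*(-11818 - 6956/3) = 25007*(-42410/3) = -1060546870/3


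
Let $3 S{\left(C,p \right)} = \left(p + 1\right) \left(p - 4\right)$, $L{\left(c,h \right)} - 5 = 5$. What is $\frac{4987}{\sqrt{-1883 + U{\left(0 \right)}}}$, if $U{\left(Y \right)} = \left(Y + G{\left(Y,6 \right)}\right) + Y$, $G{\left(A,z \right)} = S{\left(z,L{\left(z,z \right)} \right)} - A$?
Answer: $- \frac{4987 i \sqrt{1861}}{1861} \approx - 115.6 i$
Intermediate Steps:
$L{\left(c,h \right)} = 10$ ($L{\left(c,h \right)} = 5 + 5 = 10$)
$S{\left(C,p \right)} = \frac{\left(1 + p\right) \left(-4 + p\right)}{3}$ ($S{\left(C,p \right)} = \frac{\left(p + 1\right) \left(p - 4\right)}{3} = \frac{\left(1 + p\right) \left(-4 + p\right)}{3}$)
$G{\left(A,z \right)} = 22 - A$ ($G{\left(A,z \right)} = \left(- \frac{4}{3} - 10 + \frac{10^{2}}{3}\right) - A = \left(- \frac{4}{3} - 10 + \frac{1}{3} \cdot 100\right) - A = \left(- \frac{4}{3} - 10 + \frac{100}{3}\right) - A = 22 - A$)
$U{\left(Y \right)} = 22 + Y$ ($U{\left(Y \right)} = \left(Y - \left(-22 + Y\right)\right) + Y = 22 + Y$)
$\frac{4987}{\sqrt{-1883 + U{\left(0 \right)}}} = \frac{4987}{\sqrt{-1883 + \left(22 + 0\right)}} = \frac{4987}{\sqrt{-1883 + 22}} = \frac{4987}{\sqrt{-1861}} = \frac{4987}{i \sqrt{1861}} = 4987 \left(- \frac{i \sqrt{1861}}{1861}\right) = - \frac{4987 i \sqrt{1861}}{1861}$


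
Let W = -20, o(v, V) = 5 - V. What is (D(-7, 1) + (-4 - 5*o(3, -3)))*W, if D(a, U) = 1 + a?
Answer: 1000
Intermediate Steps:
(D(-7, 1) + (-4 - 5*o(3, -3)))*W = ((1 - 7) + (-4 - 5*(5 - 1*(-3))))*(-20) = (-6 + (-4 - 5*(5 + 3)))*(-20) = (-6 + (-4 - 5*8))*(-20) = (-6 + (-4 - 40))*(-20) = (-6 - 44)*(-20) = -50*(-20) = 1000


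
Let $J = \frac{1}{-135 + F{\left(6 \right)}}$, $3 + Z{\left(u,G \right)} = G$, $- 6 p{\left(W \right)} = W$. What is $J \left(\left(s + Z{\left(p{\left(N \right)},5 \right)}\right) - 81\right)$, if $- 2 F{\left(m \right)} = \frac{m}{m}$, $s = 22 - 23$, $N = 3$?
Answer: $\frac{160}{271} \approx 0.59041$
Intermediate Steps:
$p{\left(W \right)} = - \frac{W}{6}$
$Z{\left(u,G \right)} = -3 + G$
$s = -1$ ($s = 22 - 23 = -1$)
$F{\left(m \right)} = - \frac{1}{2}$ ($F{\left(m \right)} = - \frac{m \frac{1}{m}}{2} = \left(- \frac{1}{2}\right) 1 = - \frac{1}{2}$)
$J = - \frac{2}{271}$ ($J = \frac{1}{-135 - \frac{1}{2}} = \frac{1}{- \frac{271}{2}} = - \frac{2}{271} \approx -0.0073801$)
$J \left(\left(s + Z{\left(p{\left(N \right)},5 \right)}\right) - 81\right) = - \frac{2 \left(\left(-1 + \left(-3 + 5\right)\right) - 81\right)}{271} = - \frac{2 \left(\left(-1 + 2\right) - 81\right)}{271} = - \frac{2 \left(1 - 81\right)}{271} = \left(- \frac{2}{271}\right) \left(-80\right) = \frac{160}{271}$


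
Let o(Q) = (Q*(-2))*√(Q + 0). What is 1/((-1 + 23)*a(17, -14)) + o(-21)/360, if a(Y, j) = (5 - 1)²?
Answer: 1/352 + 7*I*√21/60 ≈ 0.0028409 + 0.53463*I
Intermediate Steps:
a(Y, j) = 16 (a(Y, j) = 4² = 16)
o(Q) = -2*Q^(3/2) (o(Q) = (-2*Q)*√Q = -2*Q^(3/2))
1/((-1 + 23)*a(17, -14)) + o(-21)/360 = 1/((-1 + 23)*16) - (-42)*I*√21/360 = (1/16)/22 - (-42)*I*√21*(1/360) = (1/22)*(1/16) + (42*I*√21)*(1/360) = 1/352 + 7*I*√21/60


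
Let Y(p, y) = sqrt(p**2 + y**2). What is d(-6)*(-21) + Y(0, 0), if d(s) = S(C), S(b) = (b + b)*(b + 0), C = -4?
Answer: -672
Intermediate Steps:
S(b) = 2*b**2 (S(b) = (2*b)*b = 2*b**2)
d(s) = 32 (d(s) = 2*(-4)**2 = 2*16 = 32)
d(-6)*(-21) + Y(0, 0) = 32*(-21) + sqrt(0**2 + 0**2) = -672 + sqrt(0 + 0) = -672 + sqrt(0) = -672 + 0 = -672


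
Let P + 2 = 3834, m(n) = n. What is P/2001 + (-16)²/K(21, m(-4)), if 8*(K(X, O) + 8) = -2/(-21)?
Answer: -40458232/1342671 ≈ -30.133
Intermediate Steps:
K(X, O) = -671/84 (K(X, O) = -8 + (-2/(-21))/8 = -8 + (-2*(-1/21))/8 = -8 + (⅛)*(2/21) = -8 + 1/84 = -671/84)
P = 3832 (P = -2 + 3834 = 3832)
P/2001 + (-16)²/K(21, m(-4)) = 3832/2001 + (-16)²/(-671/84) = 3832*(1/2001) + 256*(-84/671) = 3832/2001 - 21504/671 = -40458232/1342671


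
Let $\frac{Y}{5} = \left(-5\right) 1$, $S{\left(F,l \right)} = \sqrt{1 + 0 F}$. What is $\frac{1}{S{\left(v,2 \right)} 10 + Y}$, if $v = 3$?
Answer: $- \frac{1}{15} \approx -0.066667$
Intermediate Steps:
$S{\left(F,l \right)} = 1$ ($S{\left(F,l \right)} = \sqrt{1 + 0} = \sqrt{1} = 1$)
$Y = -25$ ($Y = 5 \left(\left(-5\right) 1\right) = 5 \left(-5\right) = -25$)
$\frac{1}{S{\left(v,2 \right)} 10 + Y} = \frac{1}{1 \cdot 10 - 25} = \frac{1}{10 - 25} = \frac{1}{-15} = - \frac{1}{15}$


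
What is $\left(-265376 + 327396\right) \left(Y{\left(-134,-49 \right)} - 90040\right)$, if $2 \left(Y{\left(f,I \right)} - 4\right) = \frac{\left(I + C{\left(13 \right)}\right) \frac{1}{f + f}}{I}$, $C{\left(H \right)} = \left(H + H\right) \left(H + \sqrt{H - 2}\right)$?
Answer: $- \frac{5237822051225}{938} + \frac{28795 \sqrt{11}}{469} \approx -5.584 \cdot 10^{9}$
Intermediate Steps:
$C{\left(H \right)} = 2 H \left(H + \sqrt{-2 + H}\right)$
$Y{\left(f,I \right)} = 4 + \frac{338 + I + 26 \sqrt{11}}{4 I f}$ ($Y{\left(f,I \right)} = 4 + \frac{\frac{I + 2 \cdot 13 \left(13 + \sqrt{-2 + 13}\right)}{f + f} \frac{1}{I}}{2} = 4 + \frac{\frac{I + 2 \cdot 13 \left(13 + \sqrt{11}\right)}{2 f} \frac{1}{I}}{2} = 4 + \frac{\left(I + \left(338 + 26 \sqrt{11}\right)\right) \frac{1}{2 f} \frac{1}{I}}{2} = 4 + \frac{\left(338 + I + 26 \sqrt{11}\right) \frac{1}{2 f} \frac{1}{I}}{2} = 4 + \frac{\frac{338 + I + 26 \sqrt{11}}{2 f} \frac{1}{I}}{2} = 4 + \frac{\frac{1}{2} \frac{1}{I} \frac{1}{f} \left(338 + I + 26 \sqrt{11}\right)}{2} = 4 + \frac{338 + I + 26 \sqrt{11}}{4 I f}$)
$\left(-265376 + 327396\right) \left(Y{\left(-134,-49 \right)} - 90040\right) = \left(-265376 + 327396\right) \left(\frac{338 - 49 + 26 \sqrt{11} + 16 \left(-49\right) \left(-134\right)}{4 \left(-49\right) \left(-134\right)} - 90040\right) = 62020 \left(\frac{1}{4} \left(- \frac{1}{49}\right) \left(- \frac{1}{134}\right) \left(338 - 49 + 26 \sqrt{11} + 105056\right) - 90040\right) = 62020 \left(\frac{1}{4} \left(- \frac{1}{49}\right) \left(- \frac{1}{134}\right) \left(105345 + 26 \sqrt{11}\right) - 90040\right) = 62020 \left(\left(\frac{105345}{26264} + \frac{13 \sqrt{11}}{13132}\right) - 90040\right) = 62020 \left(- \frac{2364705215}{26264} + \frac{13 \sqrt{11}}{13132}\right) = - \frac{5237822051225}{938} + \frac{28795 \sqrt{11}}{469}$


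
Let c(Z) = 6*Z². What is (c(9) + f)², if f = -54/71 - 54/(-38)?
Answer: 430998815025/1819801 ≈ 2.3684e+5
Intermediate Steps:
f = 891/1349 (f = -54*1/71 - 54*(-1/38) = -54/71 + 27/19 = 891/1349 ≈ 0.66049)
(c(9) + f)² = (6*9² + 891/1349)² = (6*81 + 891/1349)² = (486 + 891/1349)² = (656505/1349)² = 430998815025/1819801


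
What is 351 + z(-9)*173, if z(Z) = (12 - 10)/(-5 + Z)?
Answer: 2284/7 ≈ 326.29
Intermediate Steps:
z(Z) = 2/(-5 + Z)
351 + z(-9)*173 = 351 + (2/(-5 - 9))*173 = 351 + (2/(-14))*173 = 351 + (2*(-1/14))*173 = 351 - ⅐*173 = 351 - 173/7 = 2284/7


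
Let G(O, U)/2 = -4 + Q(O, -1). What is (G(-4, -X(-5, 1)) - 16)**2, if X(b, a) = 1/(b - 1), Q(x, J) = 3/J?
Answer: 900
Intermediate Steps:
X(b, a) = 1/(-1 + b)
G(O, U) = -14 (G(O, U) = 2*(-4 + 3/(-1)) = 2*(-4 + 3*(-1)) = 2*(-4 - 3) = 2*(-7) = -14)
(G(-4, -X(-5, 1)) - 16)**2 = (-14 - 16)**2 = (-30)**2 = 900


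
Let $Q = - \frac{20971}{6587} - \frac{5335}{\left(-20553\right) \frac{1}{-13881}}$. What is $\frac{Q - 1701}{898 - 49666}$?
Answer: $\frac{239506004173}{2200779724416} \approx 0.10883$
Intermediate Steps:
$Q = - \frac{162744063736}{45127537}$ ($Q = \left(-20971\right) \frac{1}{6587} - \frac{5335}{\left(-20553\right) \left(- \frac{1}{13881}\right)} = - \frac{20971}{6587} - \frac{5335}{\frac{6851}{4627}} = - \frac{20971}{6587} - \frac{24685045}{6851} = - \frac{162744063736}{45127537} \approx -3606.3$)
$\frac{Q - 1701}{898 - 49666} = \frac{- \frac{162744063736}{45127537} - 1701}{898 - 49666} = - \frac{239506004173}{45127537 \left(-48768\right)} = \left(- \frac{239506004173}{45127537}\right) \left(- \frac{1}{48768}\right) = \frac{239506004173}{2200779724416}$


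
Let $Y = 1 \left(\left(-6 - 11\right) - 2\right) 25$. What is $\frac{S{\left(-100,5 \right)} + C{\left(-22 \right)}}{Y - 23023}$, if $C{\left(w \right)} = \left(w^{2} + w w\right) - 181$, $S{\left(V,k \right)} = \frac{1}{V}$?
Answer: $- \frac{78699}{2349800} \approx -0.033492$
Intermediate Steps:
$Y = -475$ ($Y = 1 \left(-17 - 2\right) 25 = 1 \left(-19\right) 25 = \left(-19\right) 25 = -475$)
$C{\left(w \right)} = -181 + 2 w^{2}$ ($C{\left(w \right)} = \left(w^{2} + w^{2}\right) - 181 = 2 w^{2} - 181 = -181 + 2 w^{2}$)
$\frac{S{\left(-100,5 \right)} + C{\left(-22 \right)}}{Y - 23023} = \frac{\frac{1}{-100} - \left(181 - 2 \left(-22\right)^{2}\right)}{-475 - 23023} = \frac{- \frac{1}{100} + \left(-181 + 2 \cdot 484\right)}{-23498} = \left(- \frac{1}{100} + \left(-181 + 968\right)\right) \left(- \frac{1}{23498}\right) = \left(- \frac{1}{100} + 787\right) \left(- \frac{1}{23498}\right) = \frac{78699}{100} \left(- \frac{1}{23498}\right) = - \frac{78699}{2349800}$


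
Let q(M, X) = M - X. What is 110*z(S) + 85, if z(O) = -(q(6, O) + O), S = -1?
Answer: -575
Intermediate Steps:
z(O) = -6 (z(O) = -((6 - O) + O) = -1*6 = -6)
110*z(S) + 85 = 110*(-6) + 85 = -660 + 85 = -575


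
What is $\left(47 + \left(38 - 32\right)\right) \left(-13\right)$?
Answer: $-689$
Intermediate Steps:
$\left(47 + \left(38 - 32\right)\right) \left(-13\right) = \left(47 + 6\right) \left(-13\right) = 53 \left(-13\right) = -689$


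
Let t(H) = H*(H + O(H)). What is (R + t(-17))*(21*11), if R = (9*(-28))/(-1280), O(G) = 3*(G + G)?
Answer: 149554713/320 ≈ 4.6736e+5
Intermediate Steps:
O(G) = 6*G (O(G) = 3*(2*G) = 6*G)
t(H) = 7*H**2 (t(H) = H*(H + 6*H) = H*(7*H) = 7*H**2)
R = 63/320 (R = -252*(-1/1280) = 63/320 ≈ 0.19688)
(R + t(-17))*(21*11) = (63/320 + 7*(-17)**2)*(21*11) = (63/320 + 7*289)*231 = (63/320 + 2023)*231 = (647423/320)*231 = 149554713/320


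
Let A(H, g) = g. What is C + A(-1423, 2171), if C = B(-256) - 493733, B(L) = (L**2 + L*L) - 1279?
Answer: -361769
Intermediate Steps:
B(L) = -1279 + 2*L**2 (B(L) = (L**2 + L**2) - 1279 = 2*L**2 - 1279 = -1279 + 2*L**2)
C = -363940 (C = (-1279 + 2*(-256)**2) - 493733 = (-1279 + 2*65536) - 493733 = (-1279 + 131072) - 493733 = 129793 - 493733 = -363940)
C + A(-1423, 2171) = -363940 + 2171 = -361769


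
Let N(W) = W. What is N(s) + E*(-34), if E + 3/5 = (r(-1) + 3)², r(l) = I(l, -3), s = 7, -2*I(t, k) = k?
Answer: -6611/10 ≈ -661.10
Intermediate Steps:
I(t, k) = -k/2
r(l) = 3/2 (r(l) = -½*(-3) = 3/2)
E = 393/20 (E = -⅗ + (3/2 + 3)² = -⅗ + (9/2)² = -⅗ + 81/4 = 393/20 ≈ 19.650)
N(s) + E*(-34) = 7 + (393/20)*(-34) = 7 - 6681/10 = -6611/10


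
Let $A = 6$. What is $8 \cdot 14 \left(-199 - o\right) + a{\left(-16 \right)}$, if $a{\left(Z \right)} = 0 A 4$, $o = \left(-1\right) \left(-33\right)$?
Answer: $-25984$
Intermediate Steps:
$o = 33$
$a{\left(Z \right)} = 0$ ($a{\left(Z \right)} = 0 \cdot 6 \cdot 4 = 0 \cdot 4 = 0$)
$8 \cdot 14 \left(-199 - o\right) + a{\left(-16 \right)} = 8 \cdot 14 \left(-199 - 33\right) + 0 = 112 \left(-199 - 33\right) + 0 = 112 \left(-232\right) + 0 = -25984 + 0 = -25984$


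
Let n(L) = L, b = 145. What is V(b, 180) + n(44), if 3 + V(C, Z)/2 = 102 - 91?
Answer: 60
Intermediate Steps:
V(C, Z) = 16 (V(C, Z) = -6 + 2*(102 - 91) = -6 + 2*11 = -6 + 22 = 16)
V(b, 180) + n(44) = 16 + 44 = 60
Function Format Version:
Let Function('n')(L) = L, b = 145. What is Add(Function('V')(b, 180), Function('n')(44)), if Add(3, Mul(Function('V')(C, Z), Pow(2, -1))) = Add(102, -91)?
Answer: 60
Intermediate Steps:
Function('V')(C, Z) = 16 (Function('V')(C, Z) = Add(-6, Mul(2, Add(102, -91))) = Add(-6, Mul(2, 11)) = Add(-6, 22) = 16)
Add(Function('V')(b, 180), Function('n')(44)) = Add(16, 44) = 60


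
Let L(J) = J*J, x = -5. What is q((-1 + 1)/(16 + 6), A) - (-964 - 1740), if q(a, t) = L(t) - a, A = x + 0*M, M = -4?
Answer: 2729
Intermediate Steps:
L(J) = J²
A = -5 (A = -5 + 0*(-4) = -5 + 0 = -5)
q(a, t) = t² - a
q((-1 + 1)/(16 + 6), A) - (-964 - 1740) = ((-5)² - (-1 + 1)/(16 + 6)) - (-964 - 1740) = (25 - 0/22) - 1*(-2704) = (25 - 0/22) + 2704 = (25 - 1*0) + 2704 = (25 + 0) + 2704 = 25 + 2704 = 2729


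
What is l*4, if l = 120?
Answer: 480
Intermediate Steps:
l*4 = 120*4 = 480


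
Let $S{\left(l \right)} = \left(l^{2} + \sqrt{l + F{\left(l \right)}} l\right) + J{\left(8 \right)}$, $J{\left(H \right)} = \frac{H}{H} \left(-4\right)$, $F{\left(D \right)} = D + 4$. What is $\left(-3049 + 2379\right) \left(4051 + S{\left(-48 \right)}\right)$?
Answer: $-4255170 + 64320 i \sqrt{23} \approx -4.2552 \cdot 10^{6} + 3.0847 \cdot 10^{5} i$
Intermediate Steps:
$F{\left(D \right)} = 4 + D$
$J{\left(H \right)} = -4$ ($J{\left(H \right)} = 1 \left(-4\right) = -4$)
$S{\left(l \right)} = -4 + l^{2} + l \sqrt{4 + 2 l}$ ($S{\left(l \right)} = \left(l^{2} + \sqrt{l + \left(4 + l\right)} l\right) - 4 = \left(l^{2} + \sqrt{4 + 2 l} l\right) - 4 = \left(l^{2} + l \sqrt{4 + 2 l}\right) - 4 = -4 + l^{2} + l \sqrt{4 + 2 l}$)
$\left(-3049 + 2379\right) \left(4051 + S{\left(-48 \right)}\right) = \left(-3049 + 2379\right) \left(4051 - \left(4 - 2304 + 48 \sqrt{4 + 2 \left(-48\right)}\right)\right) = - 670 \left(4051 - \left(-2300 + 48 \sqrt{4 - 96}\right)\right) = - 670 \left(4051 - \left(-2300 + 96 i \sqrt{23}\right)\right) = - 670 \left(4051 + \left(2300 - 96 i \sqrt{23}\right)\right) = - 670 \left(6351 - 96 i \sqrt{23}\right) = -4255170 + 64320 i \sqrt{23}$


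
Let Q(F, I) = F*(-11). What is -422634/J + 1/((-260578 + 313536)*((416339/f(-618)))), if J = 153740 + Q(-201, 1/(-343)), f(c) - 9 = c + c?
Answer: -9318437809718985/3438482623314662 ≈ -2.7100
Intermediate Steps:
Q(F, I) = -11*F
f(c) = 9 + 2*c (f(c) = 9 + (c + c) = 9 + 2*c)
J = 155951 (J = 153740 - 11*(-201) = 153740 + 2211 = 155951)
-422634/J + 1/((-260578 + 313536)*((416339/f(-618)))) = -422634/155951 + 1/((-260578 + 313536)*((416339/(9 + 2*(-618))))) = -422634*1/155951 + 1/(52958*((416339/(9 - 1236)))) = -422634/155951 + 1/(52958*((416339/(-1227)))) = -422634/155951 + 1/(52958*((416339*(-1/1227)))) = -422634/155951 + 1/(52958*(-416339/1227)) = -422634/155951 + (1/52958)*(-1227/416339) = -422634/155951 - 1227/22048480762 = -9318437809718985/3438482623314662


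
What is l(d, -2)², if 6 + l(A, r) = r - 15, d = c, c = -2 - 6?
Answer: 529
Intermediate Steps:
c = -8
d = -8
l(A, r) = -21 + r (l(A, r) = -6 + (r - 15) = -6 + (-15 + r) = -21 + r)
l(d, -2)² = (-21 - 2)² = (-23)² = 529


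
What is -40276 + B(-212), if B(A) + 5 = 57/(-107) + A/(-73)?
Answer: -314616368/7811 ≈ -40279.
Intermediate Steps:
B(A) = -592/107 - A/73 (B(A) = -5 + (57/(-107) + A/(-73)) = -5 + (57*(-1/107) + A*(-1/73)) = -5 + (-57/107 - A/73) = -592/107 - A/73)
-40276 + B(-212) = -40276 + (-592/107 - 1/73*(-212)) = -40276 + (-592/107 + 212/73) = -40276 - 20532/7811 = -314616368/7811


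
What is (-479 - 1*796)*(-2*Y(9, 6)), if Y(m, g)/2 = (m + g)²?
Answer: 1147500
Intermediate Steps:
Y(m, g) = 2*(g + m)² (Y(m, g) = 2*(m + g)² = 2*(g + m)²)
(-479 - 1*796)*(-2*Y(9, 6)) = (-479 - 1*796)*(-4*(6 + 9)²) = (-479 - 796)*(-4*15²) = -(-2550)*2*225 = -(-2550)*450 = -1275*(-900) = 1147500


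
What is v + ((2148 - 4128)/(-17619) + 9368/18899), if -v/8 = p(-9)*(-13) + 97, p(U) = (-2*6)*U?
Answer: 1160618946716/110993827 ≈ 10457.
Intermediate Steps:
p(U) = -12*U
v = 10456 (v = -8*(-12*(-9)*(-13) + 97) = -8*(108*(-13) + 97) = -8*(-1404 + 97) = -8*(-1307) = 10456)
v + ((2148 - 4128)/(-17619) + 9368/18899) = 10456 + ((2148 - 4128)/(-17619) + 9368/18899) = 10456 + (-1980*(-1/17619) + 9368*(1/18899)) = 10456 + (660/5873 + 9368/18899) = 10456 + 67491604/110993827 = 1160618946716/110993827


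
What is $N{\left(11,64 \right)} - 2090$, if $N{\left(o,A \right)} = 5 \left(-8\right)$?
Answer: $-2130$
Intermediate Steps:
$N{\left(o,A \right)} = -40$
$N{\left(11,64 \right)} - 2090 = -40 - 2090 = -2130$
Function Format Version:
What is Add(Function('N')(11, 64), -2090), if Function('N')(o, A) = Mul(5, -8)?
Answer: -2130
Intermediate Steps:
Function('N')(o, A) = -40
Add(Function('N')(11, 64), -2090) = Add(-40, -2090) = -2130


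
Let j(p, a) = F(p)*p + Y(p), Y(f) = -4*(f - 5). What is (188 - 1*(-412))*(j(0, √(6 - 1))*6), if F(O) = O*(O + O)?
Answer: 72000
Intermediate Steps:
F(O) = 2*O² (F(O) = O*(2*O) = 2*O²)
Y(f) = 20 - 4*f (Y(f) = -4*(-5 + f) = 20 - 4*f)
j(p, a) = 20 - 4*p + 2*p³ (j(p, a) = (2*p²)*p + (20 - 4*p) = 2*p³ + (20 - 4*p) = 20 - 4*p + 2*p³)
(188 - 1*(-412))*(j(0, √(6 - 1))*6) = (188 - 1*(-412))*((20 - 4*0 + 2*0³)*6) = (188 + 412)*((20 + 0 + 2*0)*6) = 600*((20 + 0 + 0)*6) = 600*(20*6) = 600*120 = 72000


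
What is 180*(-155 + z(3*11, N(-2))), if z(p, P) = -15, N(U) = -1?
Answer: -30600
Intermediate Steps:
180*(-155 + z(3*11, N(-2))) = 180*(-155 - 15) = 180*(-170) = -30600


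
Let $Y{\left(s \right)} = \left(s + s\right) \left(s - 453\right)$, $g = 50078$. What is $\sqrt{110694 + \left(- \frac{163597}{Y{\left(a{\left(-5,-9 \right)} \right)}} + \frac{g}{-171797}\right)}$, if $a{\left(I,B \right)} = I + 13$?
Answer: $\frac{\sqrt{10353429543274764515985}}{305798660} \approx 332.74$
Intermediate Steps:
$a{\left(I,B \right)} = 13 + I$
$Y{\left(s \right)} = 2 s \left(-453 + s\right)$
$\sqrt{110694 + \left(- \frac{163597}{Y{\left(a{\left(-5,-9 \right)} \right)}} + \frac{g}{-171797}\right)} = \sqrt{110694 - \left(\frac{50078}{171797} + 163597 \frac{1}{2 \left(-453 + \left(13 - 5\right)\right) \left(13 - 5\right)}\right)} = \sqrt{110694 - \left(\frac{50078}{171797} + \frac{163597}{2 \cdot 8 \left(-453 + 8\right)}\right)} = \sqrt{110694 - \left(\frac{50078}{171797} + \frac{163597}{2 \cdot 8 \left(-445\right)}\right)} = \sqrt{110694 - \left(\frac{50078}{171797} + \frac{163597}{-7120}\right)} = \sqrt{110694 - - \frac{27748918449}{1223194640}} = \sqrt{110694 + \left(\frac{163597}{7120} - \frac{50078}{171797}\right)} = \sqrt{110694 + \frac{27748918449}{1223194640}} = \sqrt{\frac{135428056398609}{1223194640}} = \frac{\sqrt{10353429543274764515985}}{305798660}$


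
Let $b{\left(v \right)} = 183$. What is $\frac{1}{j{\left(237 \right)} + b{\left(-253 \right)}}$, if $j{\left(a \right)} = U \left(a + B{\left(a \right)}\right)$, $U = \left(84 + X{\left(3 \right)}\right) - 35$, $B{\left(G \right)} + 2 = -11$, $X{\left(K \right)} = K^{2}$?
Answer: $\frac{1}{13175} \approx 7.5901 \cdot 10^{-5}$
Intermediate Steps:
$B{\left(G \right)} = -13$ ($B{\left(G \right)} = -2 - 11 = -13$)
$U = 58$ ($U = \left(84 + 3^{2}\right) - 35 = \left(84 + 9\right) - 35 = 93 - 35 = 58$)
$j{\left(a \right)} = -754 + 58 a$ ($j{\left(a \right)} = 58 \left(a - 13\right) = 58 \left(-13 + a\right) = -754 + 58 a$)
$\frac{1}{j{\left(237 \right)} + b{\left(-253 \right)}} = \frac{1}{\left(-754 + 58 \cdot 237\right) + 183} = \frac{1}{\left(-754 + 13746\right) + 183} = \frac{1}{12992 + 183} = \frac{1}{13175}$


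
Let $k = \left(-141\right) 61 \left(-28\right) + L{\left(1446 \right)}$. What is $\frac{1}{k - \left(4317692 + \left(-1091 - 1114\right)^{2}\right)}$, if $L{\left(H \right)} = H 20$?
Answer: $- \frac{1}{8909969} \approx -1.1223 \cdot 10^{-7}$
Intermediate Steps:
$L{\left(H \right)} = 20 H$
$k = 269748$ ($k = \left(-141\right) 61 \left(-28\right) + 20 \cdot 1446 = \left(-8601\right) \left(-28\right) + 28920 = 240828 + 28920 = 269748$)
$\frac{1}{k - \left(4317692 + \left(-1091 - 1114\right)^{2}\right)} = \frac{1}{269748 - \left(4317692 + \left(-1091 - 1114\right)^{2}\right)} = \frac{1}{269748 - 9179717} = \frac{1}{-8909969} = - \frac{1}{8909969}$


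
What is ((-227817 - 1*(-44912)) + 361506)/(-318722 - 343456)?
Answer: -178601/662178 ≈ -0.26972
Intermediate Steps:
((-227817 - 1*(-44912)) + 361506)/(-318722 - 343456) = ((-227817 + 44912) + 361506)/(-662178) = (-182905 + 361506)*(-1/662178) = 178601*(-1/662178) = -178601/662178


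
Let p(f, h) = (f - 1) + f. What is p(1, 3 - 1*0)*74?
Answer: 74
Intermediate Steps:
p(f, h) = -1 + 2*f (p(f, h) = (-1 + f) + f = -1 + 2*f)
p(1, 3 - 1*0)*74 = (-1 + 2*1)*74 = (-1 + 2)*74 = 1*74 = 74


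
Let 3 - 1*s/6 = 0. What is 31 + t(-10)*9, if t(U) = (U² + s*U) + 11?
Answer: -590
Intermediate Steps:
s = 18 (s = 18 - 6*0 = 18 + 0 = 18)
t(U) = 11 + U² + 18*U (t(U) = (U² + 18*U) + 11 = 11 + U² + 18*U)
31 + t(-10)*9 = 31 + (11 + (-10)² + 18*(-10))*9 = 31 + (11 + 100 - 180)*9 = 31 - 69*9 = 31 - 621 = -590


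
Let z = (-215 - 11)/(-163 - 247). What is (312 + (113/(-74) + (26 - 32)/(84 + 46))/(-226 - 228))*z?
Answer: 76990792511/447666700 ≈ 171.98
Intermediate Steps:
z = 113/205 (z = -226/(-410) = -226*(-1/410) = 113/205 ≈ 0.55122)
(312 + (113/(-74) + (26 - 32)/(84 + 46))/(-226 - 228))*z = (312 + (113/(-74) + (26 - 32)/(84 + 46))/(-226 - 228))*(113/205) = (312 + (113*(-1/74) - 6/130)/(-454))*(113/205) = (312 + (-113/74 - 6*1/130)*(-1/454))*(113/205) = (312 + (-113/74 - 3/65)*(-1/454))*(113/205) = (312 - 7567/4810*(-1/454))*(113/205) = (312 + 7567/2183740)*(113/205) = (681334447/2183740)*(113/205) = 76990792511/447666700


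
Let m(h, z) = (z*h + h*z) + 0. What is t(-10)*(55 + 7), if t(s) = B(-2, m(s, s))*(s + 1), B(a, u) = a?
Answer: 1116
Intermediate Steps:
m(h, z) = 2*h*z (m(h, z) = (h*z + h*z) + 0 = 2*h*z + 0 = 2*h*z)
t(s) = -2 - 2*s (t(s) = -2*(s + 1) = -2*(1 + s) = -2 - 2*s)
t(-10)*(55 + 7) = (-2 - 2*(-10))*(55 + 7) = (-2 + 20)*62 = 18*62 = 1116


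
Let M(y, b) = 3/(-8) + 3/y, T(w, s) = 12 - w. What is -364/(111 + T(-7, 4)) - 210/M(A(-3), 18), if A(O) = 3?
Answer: -1694/5 ≈ -338.80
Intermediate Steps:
M(y, b) = -3/8 + 3/y (M(y, b) = 3*(-1/8) + 3/y = -3/8 + 3/y)
-364/(111 + T(-7, 4)) - 210/M(A(-3), 18) = -364/(111 + (12 - 1*(-7))) - 210/(-3/8 + 3/3) = -364/(111 + (12 + 7)) - 210/(-3/8 + 3*(1/3)) = -364/(111 + 19) - 210/(-3/8 + 1) = -364/130 - 210/5/8 = -364*1/130 - 210*8/5 = -14/5 - 336 = -1694/5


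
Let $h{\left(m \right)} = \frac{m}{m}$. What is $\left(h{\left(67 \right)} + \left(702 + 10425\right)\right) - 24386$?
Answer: $-13258$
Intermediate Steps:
$h{\left(m \right)} = 1$
$\left(h{\left(67 \right)} + \left(702 + 10425\right)\right) - 24386 = \left(1 + \left(702 + 10425\right)\right) - 24386 = \left(1 + 11127\right) - 24386 = 11128 - 24386 = -13258$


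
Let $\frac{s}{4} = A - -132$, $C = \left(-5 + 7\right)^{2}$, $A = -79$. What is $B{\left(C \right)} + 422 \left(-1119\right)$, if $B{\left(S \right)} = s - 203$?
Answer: $-472209$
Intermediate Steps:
$C = 4$ ($C = 2^{2} = 4$)
$s = 212$ ($s = 4 \left(-79 - -132\right) = 4 \left(-79 + 132\right) = 4 \cdot 53 = 212$)
$B{\left(S \right)} = 9$ ($B{\left(S \right)} = 212 - 203 = 9$)
$B{\left(C \right)} + 422 \left(-1119\right) = 9 + 422 \left(-1119\right) = 9 - 472218 = -472209$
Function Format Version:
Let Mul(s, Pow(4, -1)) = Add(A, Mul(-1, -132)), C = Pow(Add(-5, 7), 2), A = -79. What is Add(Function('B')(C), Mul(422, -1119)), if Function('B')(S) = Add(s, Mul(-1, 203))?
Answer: -472209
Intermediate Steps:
C = 4 (C = Pow(2, 2) = 4)
s = 212 (s = Mul(4, Add(-79, Mul(-1, -132))) = Mul(4, Add(-79, 132)) = Mul(4, 53) = 212)
Function('B')(S) = 9 (Function('B')(S) = Add(212, Mul(-1, 203)) = Add(212, -203) = 9)
Add(Function('B')(C), Mul(422, -1119)) = Add(9, Mul(422, -1119)) = Add(9, -472218) = -472209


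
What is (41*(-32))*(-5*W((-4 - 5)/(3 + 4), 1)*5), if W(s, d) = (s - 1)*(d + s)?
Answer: 1049600/49 ≈ 21420.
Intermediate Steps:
W(s, d) = (-1 + s)*(d + s)
(41*(-32))*(-5*W((-4 - 5)/(3 + 4), 1)*5) = (41*(-32))*(-5*(((-4 - 5)/(3 + 4))**2 - 1*1 - (-4 - 5)/(3 + 4) + 1*((-4 - 5)/(3 + 4)))*5) = -1312*(-5*((-9/7)**2 - 1 - (-9)/7 + 1*(-9/7)))*5 = -1312*(-5*((-9*1/7)**2 - 1 - (-9)/7 + 1*(-9*1/7)))*5 = -1312*(-5*((-9/7)**2 - 1 - 1*(-9/7) + 1*(-9/7)))*5 = -1312*(-5*(81/49 - 1 + 9/7 - 9/7))*5 = -1312*(-5*32/49)*5 = -(-209920)*5/49 = -1312*(-800/49) = 1049600/49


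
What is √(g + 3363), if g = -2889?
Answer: √474 ≈ 21.772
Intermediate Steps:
√(g + 3363) = √(-2889 + 3363) = √474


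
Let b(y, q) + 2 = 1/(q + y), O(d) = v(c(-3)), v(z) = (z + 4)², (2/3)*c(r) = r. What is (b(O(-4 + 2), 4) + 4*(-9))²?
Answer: 412164/289 ≈ 1426.2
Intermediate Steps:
c(r) = 3*r/2
v(z) = (4 + z)²
O(d) = ¼ (O(d) = (4 + (3/2)*(-3))² = (4 - 9/2)² = (-½)² = ¼)
b(y, q) = -2 + 1/(q + y)
(b(O(-4 + 2), 4) + 4*(-9))² = ((1 - 2*4 - 2*¼)/(4 + ¼) + 4*(-9))² = ((1 - 8 - ½)/(17/4) - 36)² = ((4/17)*(-15/2) - 36)² = (-30/17 - 36)² = (-642/17)² = 412164/289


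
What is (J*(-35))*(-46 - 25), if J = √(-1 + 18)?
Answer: 2485*√17 ≈ 10246.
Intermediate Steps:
J = √17 ≈ 4.1231
(J*(-35))*(-46 - 25) = (√17*(-35))*(-46 - 25) = -35*√17*(-71) = 2485*√17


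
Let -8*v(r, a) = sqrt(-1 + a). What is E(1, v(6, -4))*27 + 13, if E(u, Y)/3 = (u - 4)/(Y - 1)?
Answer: 5483/23 - 648*I*sqrt(5)/23 ≈ 238.39 - 62.999*I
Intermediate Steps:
v(r, a) = -sqrt(-1 + a)/8
E(u, Y) = 3*(-4 + u)/(-1 + Y) (E(u, Y) = 3*((u - 4)/(Y - 1)) = 3*((-4 + u)/(-1 + Y)) = 3*(-4 + u)/(-1 + Y))
E(1, v(6, -4))*27 + 13 = (3*(-4 + 1)/(-1 - sqrt(-1 - 4)/8))*27 + 13 = (3*(-3)/(-1 - I*sqrt(5)/8))*27 + 13 = -9/(-1 - I*sqrt(5)/8)*27 + 13 = -243/(-1 - I*sqrt(5)/8) + 13 = 13 - 243/(-1 - I*sqrt(5)/8)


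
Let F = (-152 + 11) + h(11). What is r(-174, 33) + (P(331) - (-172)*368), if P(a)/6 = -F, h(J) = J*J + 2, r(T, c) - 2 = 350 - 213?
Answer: 63543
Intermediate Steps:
r(T, c) = 139 (r(T, c) = 2 + (350 - 213) = 2 + 137 = 139)
h(J) = 2 + J² (h(J) = J² + 2 = 2 + J²)
F = -18 (F = (-152 + 11) + (2 + 11²) = -141 + (2 + 121) = -141 + 123 = -18)
P(a) = 108 (P(a) = 6*(-1*(-18)) = 6*18 = 108)
r(-174, 33) + (P(331) - (-172)*368) = 139 + (108 - (-172)*368) = 139 + (108 - 1*(-63296)) = 139 + (108 + 63296) = 139 + 63404 = 63543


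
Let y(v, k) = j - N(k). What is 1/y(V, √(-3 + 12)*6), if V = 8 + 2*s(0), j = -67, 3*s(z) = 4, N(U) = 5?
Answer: -1/72 ≈ -0.013889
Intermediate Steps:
s(z) = 4/3 (s(z) = (⅓)*4 = 4/3)
V = 32/3 (V = 8 + 2*(4/3) = 8 + 8/3 = 32/3 ≈ 10.667)
y(v, k) = -72 (y(v, k) = -67 - 1*5 = -67 - 5 = -72)
1/y(V, √(-3 + 12)*6) = 1/(-72) = -1/72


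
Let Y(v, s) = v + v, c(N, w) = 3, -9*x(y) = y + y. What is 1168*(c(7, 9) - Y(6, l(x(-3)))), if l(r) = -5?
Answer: -10512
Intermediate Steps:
x(y) = -2*y/9 (x(y) = -(y + y)/9 = -2*y/9)
Y(v, s) = 2*v
1168*(c(7, 9) - Y(6, l(x(-3)))) = 1168*(3 - 2*6) = 1168*(3 - 1*12) = 1168*(3 - 12) = 1168*(-9) = -10512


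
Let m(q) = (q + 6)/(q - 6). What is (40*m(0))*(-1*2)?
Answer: 80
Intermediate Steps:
m(q) = (6 + q)/(-6 + q)
(40*m(0))*(-1*2) = (40*((6 + 0)/(-6 + 0)))*(-1*2) = (40*(6/(-6)))*(-2) = (40*(-⅙*6))*(-2) = (40*(-1))*(-2) = -40*(-2) = 80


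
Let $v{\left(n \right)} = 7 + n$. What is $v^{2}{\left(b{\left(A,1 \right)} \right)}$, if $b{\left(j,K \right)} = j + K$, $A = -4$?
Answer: $16$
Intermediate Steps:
$b{\left(j,K \right)} = K + j$
$v^{2}{\left(b{\left(A,1 \right)} \right)} = \left(7 + \left(1 - 4\right)\right)^{2} = \left(7 - 3\right)^{2} = 4^{2} = 16$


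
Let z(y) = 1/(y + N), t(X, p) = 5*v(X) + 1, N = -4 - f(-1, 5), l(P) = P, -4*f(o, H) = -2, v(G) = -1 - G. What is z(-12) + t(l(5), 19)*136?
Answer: -130154/33 ≈ -3944.1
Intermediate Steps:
f(o, H) = ½ (f(o, H) = -¼*(-2) = ½)
N = -9/2 (N = -4 - 1*½ = -4 - ½ = -9/2 ≈ -4.5000)
t(X, p) = -4 - 5*X (t(X, p) = 5*(-1 - X) + 1 = (-5 - 5*X) + 1 = -4 - 5*X)
z(y) = 1/(-9/2 + y) (z(y) = 1/(y - 9/2) = 1/(-9/2 + y))
z(-12) + t(l(5), 19)*136 = 2/(-9 + 2*(-12)) + (-4 - 5*5)*136 = 2/(-9 - 24) + (-4 - 25)*136 = 2/(-33) - 29*136 = 2*(-1/33) - 3944 = -2/33 - 3944 = -130154/33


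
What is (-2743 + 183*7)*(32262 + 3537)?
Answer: -52338138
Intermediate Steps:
(-2743 + 183*7)*(32262 + 3537) = (-2743 + 1281)*35799 = -1462*35799 = -52338138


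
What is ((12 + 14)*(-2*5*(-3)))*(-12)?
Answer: -9360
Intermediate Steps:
((12 + 14)*(-2*5*(-3)))*(-12) = (26*(-10*(-3)))*(-12) = (26*30)*(-12) = 780*(-12) = -9360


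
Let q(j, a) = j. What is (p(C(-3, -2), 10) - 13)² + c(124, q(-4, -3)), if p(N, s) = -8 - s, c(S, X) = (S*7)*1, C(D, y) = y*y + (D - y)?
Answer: 1829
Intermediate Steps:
C(D, y) = D + y² - y (C(D, y) = y² + (D - y) = D + y² - y)
c(S, X) = 7*S (c(S, X) = (7*S)*1 = 7*S)
(p(C(-3, -2), 10) - 13)² + c(124, q(-4, -3)) = ((-8 - 1*10) - 13)² + 7*124 = ((-8 - 10) - 13)² + 868 = (-18 - 13)² + 868 = (-31)² + 868 = 961 + 868 = 1829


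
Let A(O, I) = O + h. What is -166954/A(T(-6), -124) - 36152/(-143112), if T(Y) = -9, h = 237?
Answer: -497601629/679782 ≈ -732.00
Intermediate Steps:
A(O, I) = 237 + O (A(O, I) = O + 237 = 237 + O)
-166954/A(T(-6), -124) - 36152/(-143112) = -166954/(237 - 9) - 36152/(-143112) = -166954/228 - 36152*(-1/143112) = -166954*1/228 + 4519/17889 = -83477/114 + 4519/17889 = -497601629/679782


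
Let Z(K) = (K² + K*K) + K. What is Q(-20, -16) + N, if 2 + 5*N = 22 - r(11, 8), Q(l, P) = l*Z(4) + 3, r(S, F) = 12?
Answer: -3577/5 ≈ -715.40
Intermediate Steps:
Z(K) = K + 2*K² (Z(K) = (K² + K²) + K = 2*K² + K = K + 2*K²)
Q(l, P) = 3 + 36*l (Q(l, P) = l*(4*(1 + 2*4)) + 3 = l*(4*(1 + 8)) + 3 = l*(4*9) + 3 = l*36 + 3 = 36*l + 3 = 3 + 36*l)
N = 8/5 (N = -⅖ + (22 - 1*12)/5 = -⅖ + (22 - 12)/5 = -⅖ + (⅕)*10 = -⅖ + 2 = 8/5 ≈ 1.6000)
Q(-20, -16) + N = (3 + 36*(-20)) + 8/5 = (3 - 720) + 8/5 = -717 + 8/5 = -3577/5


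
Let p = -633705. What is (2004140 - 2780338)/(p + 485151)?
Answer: 388099/74277 ≈ 5.2250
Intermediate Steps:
(2004140 - 2780338)/(p + 485151) = (2004140 - 2780338)/(-633705 + 485151) = -776198/(-148554) = -776198*(-1/148554) = 388099/74277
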